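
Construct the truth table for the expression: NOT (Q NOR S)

Q | S | Output
--------------
0 | 0 | 0
0 | 1 | 1
1 | 0 | 1
1 | 1 | 1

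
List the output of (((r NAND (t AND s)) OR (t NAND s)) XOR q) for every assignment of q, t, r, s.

q | t | r | s | Output
----------------------
0 | 0 | 0 | 0 | 1
0 | 0 | 0 | 1 | 1
0 | 0 | 1 | 0 | 1
0 | 0 | 1 | 1 | 1
0 | 1 | 0 | 0 | 1
0 | 1 | 0 | 1 | 1
0 | 1 | 1 | 0 | 1
0 | 1 | 1 | 1 | 0
1 | 0 | 0 | 0 | 0
1 | 0 | 0 | 1 | 0
1 | 0 | 1 | 0 | 0
1 | 0 | 1 | 1 | 0
1 | 1 | 0 | 0 | 0
1 | 1 | 0 | 1 | 0
1 | 1 | 1 | 0 | 0
1 | 1 | 1 | 1 | 1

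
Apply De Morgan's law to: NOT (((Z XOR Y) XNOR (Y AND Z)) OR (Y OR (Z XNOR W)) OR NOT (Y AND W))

NOT ((Z XOR Y) XNOR (Y AND Z)) AND NOT (Y OR (Z XNOR W)) AND (Y AND W)
De Morgan's: NOT(OR of terms) = AND of negations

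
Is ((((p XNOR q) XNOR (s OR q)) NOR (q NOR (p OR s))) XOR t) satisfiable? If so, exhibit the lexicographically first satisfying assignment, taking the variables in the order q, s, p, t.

q=0, s=0, p=0, t=1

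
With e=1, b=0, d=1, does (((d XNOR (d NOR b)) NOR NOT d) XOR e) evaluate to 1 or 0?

Substituting: (((1 XNOR (1 NOR 0)) NOR NOT 1) XOR 1)
= 0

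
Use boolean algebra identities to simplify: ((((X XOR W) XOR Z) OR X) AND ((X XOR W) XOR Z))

By absorption (E AND (E OR v) = E):
= ((X XOR W) XOR Z)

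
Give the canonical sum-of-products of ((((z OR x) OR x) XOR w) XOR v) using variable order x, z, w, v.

Σm(1, 2, 4, 7, 8, 11, 12, 15) = (NOT x AND NOT z AND NOT w AND v) OR (NOT x AND NOT z AND w AND NOT v) OR (NOT x AND z AND NOT w AND NOT v) OR (NOT x AND z AND w AND v) OR (x AND NOT z AND NOT w AND NOT v) OR (x AND NOT z AND w AND v) OR (x AND z AND NOT w AND NOT v) OR (x AND z AND w AND v)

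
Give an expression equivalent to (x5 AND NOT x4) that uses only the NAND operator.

((x5 NAND (x4 NAND x4)) NAND (x5 NAND (x4 NAND x4)))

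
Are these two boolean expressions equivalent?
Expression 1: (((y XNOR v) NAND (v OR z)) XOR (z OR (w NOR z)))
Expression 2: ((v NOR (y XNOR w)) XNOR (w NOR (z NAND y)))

No. Counterexample: with y=0, v=0, z=0, w=0, Expression 1 = 0 but Expression 2 = 1.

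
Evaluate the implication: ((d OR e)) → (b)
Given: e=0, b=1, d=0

Antecedent ((d OR e)) = 0; consequent (b) = 1.
0 → 1 = 1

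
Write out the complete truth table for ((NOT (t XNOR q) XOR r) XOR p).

r | t | p | q | Output
----------------------
0 | 0 | 0 | 0 | 0
0 | 0 | 0 | 1 | 1
0 | 0 | 1 | 0 | 1
0 | 0 | 1 | 1 | 0
0 | 1 | 0 | 0 | 1
0 | 1 | 0 | 1 | 0
0 | 1 | 1 | 0 | 0
0 | 1 | 1 | 1 | 1
1 | 0 | 0 | 0 | 1
1 | 0 | 0 | 1 | 0
1 | 0 | 1 | 0 | 0
1 | 0 | 1 | 1 | 1
1 | 1 | 0 | 0 | 0
1 | 1 | 0 | 1 | 1
1 | 1 | 1 | 0 | 1
1 | 1 | 1 | 1 | 0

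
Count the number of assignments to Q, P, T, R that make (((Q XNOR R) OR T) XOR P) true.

Satisfying assignments: (0,0,0,0), (0,0,1,0), (0,0,1,1), (0,1,0,1), (1,0,0,1), (1,0,1,0), (1,0,1,1), (1,1,0,0)
Count: 8 out of 16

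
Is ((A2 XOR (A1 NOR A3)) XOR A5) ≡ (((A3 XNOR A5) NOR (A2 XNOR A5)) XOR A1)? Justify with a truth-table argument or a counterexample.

No. Counterexample: with A5=0, A3=0, A2=0, A1=0, Expression 1 = 1 but Expression 2 = 0.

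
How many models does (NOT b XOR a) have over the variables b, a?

Satisfying assignments: (0,0), (1,1)
Count: 2 out of 4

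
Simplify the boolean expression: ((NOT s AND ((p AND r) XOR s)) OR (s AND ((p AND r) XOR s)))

By distribution ((E AND v) OR (E AND NOT v) = E):
= ((p AND r) XOR s)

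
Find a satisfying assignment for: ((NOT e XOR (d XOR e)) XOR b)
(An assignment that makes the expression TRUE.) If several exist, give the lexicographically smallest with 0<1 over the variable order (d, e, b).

d=0, e=0, b=0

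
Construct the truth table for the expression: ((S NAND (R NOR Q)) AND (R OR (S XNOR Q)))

S | Q | R | Output
------------------
0 | 0 | 0 | 1
0 | 0 | 1 | 1
0 | 1 | 0 | 0
0 | 1 | 1 | 1
1 | 0 | 0 | 0
1 | 0 | 1 | 1
1 | 1 | 0 | 1
1 | 1 | 1 | 1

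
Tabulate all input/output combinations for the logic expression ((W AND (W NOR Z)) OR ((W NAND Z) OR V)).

V | W | Z | Output
------------------
0 | 0 | 0 | 1
0 | 0 | 1 | 1
0 | 1 | 0 | 1
0 | 1 | 1 | 0
1 | 0 | 0 | 1
1 | 0 | 1 | 1
1 | 1 | 0 | 1
1 | 1 | 1 | 1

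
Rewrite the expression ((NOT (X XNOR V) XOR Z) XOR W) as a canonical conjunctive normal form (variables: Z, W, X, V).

(Z OR W OR X OR V) AND (Z OR W OR NOT X OR NOT V) AND (Z OR NOT W OR X OR NOT V) AND (Z OR NOT W OR NOT X OR V) AND (NOT Z OR W OR X OR NOT V) AND (NOT Z OR W OR NOT X OR V) AND (NOT Z OR NOT W OR X OR V) AND (NOT Z OR NOT W OR NOT X OR NOT V)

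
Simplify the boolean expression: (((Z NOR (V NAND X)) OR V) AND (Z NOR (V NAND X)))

By absorption (E AND (E OR v) = E):
= (Z NOR (V NAND X))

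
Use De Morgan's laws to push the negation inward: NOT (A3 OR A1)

NOT A3 AND NOT A1
De Morgan's: NOT(OR of terms) = AND of negations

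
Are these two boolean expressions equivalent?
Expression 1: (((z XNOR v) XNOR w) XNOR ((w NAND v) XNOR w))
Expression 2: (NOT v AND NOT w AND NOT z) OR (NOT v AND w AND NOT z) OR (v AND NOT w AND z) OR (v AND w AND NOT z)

Yes, they are equivalent — the two output columns agree on all 8 assignments:
v | w | z | Expression 1 | Expression 2
---------------------------------------
0 | 0 | 0 | 1 | 1
0 | 0 | 1 | 0 | 0
0 | 1 | 0 | 1 | 1
0 | 1 | 1 | 0 | 0
1 | 0 | 0 | 0 | 0
1 | 0 | 1 | 1 | 1
1 | 1 | 0 | 1 | 1
1 | 1 | 1 | 0 | 0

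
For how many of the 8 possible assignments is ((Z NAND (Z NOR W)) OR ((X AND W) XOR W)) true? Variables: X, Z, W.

Satisfying assignments: (0,0,0), (0,0,1), (0,1,0), (0,1,1), (1,0,0), (1,0,1), (1,1,0), (1,1,1)
Count: 8 out of 8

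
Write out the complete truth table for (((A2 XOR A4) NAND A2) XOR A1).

A1 | A4 | A2 | Output
---------------------
0 | 0 | 0 | 1
0 | 0 | 1 | 0
0 | 1 | 0 | 1
0 | 1 | 1 | 1
1 | 0 | 0 | 0
1 | 0 | 1 | 1
1 | 1 | 0 | 0
1 | 1 | 1 | 0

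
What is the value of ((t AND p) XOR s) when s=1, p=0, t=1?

Substituting: ((1 AND 0) XOR 1)
= 1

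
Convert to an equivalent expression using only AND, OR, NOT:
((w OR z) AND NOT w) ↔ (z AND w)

(((w OR z) AND NOT w) AND (z AND w)) OR (NOT ((w OR z) AND NOT w) AND NOT (z AND w))
(Biconditional = both true or both false)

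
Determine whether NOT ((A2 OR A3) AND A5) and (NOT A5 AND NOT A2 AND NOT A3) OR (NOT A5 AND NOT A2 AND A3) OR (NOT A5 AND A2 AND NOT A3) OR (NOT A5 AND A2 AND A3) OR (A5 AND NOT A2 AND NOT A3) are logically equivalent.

Yes, they are equivalent — the two output columns agree on all 8 assignments:
A5 | A2 | A3 | Expression 1 | Expression 2
------------------------------------------
0 | 0 | 0 | 1 | 1
0 | 0 | 1 | 1 | 1
0 | 1 | 0 | 1 | 1
0 | 1 | 1 | 1 | 1
1 | 0 | 0 | 1 | 1
1 | 0 | 1 | 0 | 0
1 | 1 | 0 | 0 | 0
1 | 1 | 1 | 0 | 0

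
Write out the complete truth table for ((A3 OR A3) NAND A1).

A1 | A3 | Output
----------------
0 | 0 | 1
0 | 1 | 1
1 | 0 | 1
1 | 1 | 0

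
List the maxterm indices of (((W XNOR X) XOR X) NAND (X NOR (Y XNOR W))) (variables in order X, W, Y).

ΠM(1) = (X OR W OR NOT Y)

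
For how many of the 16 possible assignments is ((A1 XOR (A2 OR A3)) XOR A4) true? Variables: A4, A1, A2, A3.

Satisfying assignments: (0,0,0,1), (0,0,1,0), (0,0,1,1), (0,1,0,0), (1,0,0,0), (1,1,0,1), (1,1,1,0), (1,1,1,1)
Count: 8 out of 16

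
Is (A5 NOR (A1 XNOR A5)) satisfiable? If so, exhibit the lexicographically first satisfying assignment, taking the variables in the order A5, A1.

A5=0, A1=1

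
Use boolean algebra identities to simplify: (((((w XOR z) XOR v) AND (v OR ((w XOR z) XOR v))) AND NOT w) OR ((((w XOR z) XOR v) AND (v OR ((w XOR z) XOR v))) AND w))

By distribution ((E AND v) OR (E AND NOT v) = E) then absorption (E AND (E OR v) = E):
= ((w XOR z) XOR v)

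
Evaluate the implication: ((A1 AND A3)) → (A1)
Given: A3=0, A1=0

Antecedent ((A1 AND A3)) = 0; consequent (A1) = 0.
0 → 0 = 1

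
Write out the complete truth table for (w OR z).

z | w | Output
--------------
0 | 0 | 0
0 | 1 | 1
1 | 0 | 1
1 | 1 | 1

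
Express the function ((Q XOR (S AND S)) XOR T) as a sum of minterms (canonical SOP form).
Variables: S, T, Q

Σm(1, 2, 4, 7) = (NOT S AND NOT T AND Q) OR (NOT S AND T AND NOT Q) OR (S AND NOT T AND NOT Q) OR (S AND T AND Q)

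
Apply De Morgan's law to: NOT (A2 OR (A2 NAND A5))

NOT A2 AND NOT (A2 NAND A5)
De Morgan's: NOT(OR of terms) = AND of negations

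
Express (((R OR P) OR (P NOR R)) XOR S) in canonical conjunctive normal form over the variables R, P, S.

(R OR P OR NOT S) AND (R OR NOT P OR NOT S) AND (NOT R OR P OR NOT S) AND (NOT R OR NOT P OR NOT S)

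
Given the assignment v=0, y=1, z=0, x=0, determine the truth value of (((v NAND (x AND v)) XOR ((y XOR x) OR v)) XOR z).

Substituting: (((0 NAND (0 AND 0)) XOR ((1 XOR 0) OR 0)) XOR 0)
= 0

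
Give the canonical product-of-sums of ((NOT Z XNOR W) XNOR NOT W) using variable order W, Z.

ΠM(0, 2) = (W OR Z) AND (NOT W OR Z)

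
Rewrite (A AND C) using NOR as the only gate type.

((A NOR A) NOR (C NOR C))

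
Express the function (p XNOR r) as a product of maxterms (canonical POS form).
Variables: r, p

ΠM(1, 2) = (r OR NOT p) AND (NOT r OR p)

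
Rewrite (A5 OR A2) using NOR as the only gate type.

((A5 NOR A2) NOR (A5 NOR A2))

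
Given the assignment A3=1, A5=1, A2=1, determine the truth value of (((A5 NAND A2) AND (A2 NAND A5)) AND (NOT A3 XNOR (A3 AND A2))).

Substituting: (((1 NAND 1) AND (1 NAND 1)) AND (NOT 1 XNOR (1 AND 1)))
= 0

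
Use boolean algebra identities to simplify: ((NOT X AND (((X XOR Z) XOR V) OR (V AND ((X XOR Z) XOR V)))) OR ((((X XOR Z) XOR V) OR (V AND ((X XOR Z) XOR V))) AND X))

By distribution ((E AND v) OR (E AND NOT v) = E) then absorption (E OR (E AND v) = E):
= ((X XOR Z) XOR V)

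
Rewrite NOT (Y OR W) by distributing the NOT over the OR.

NOT Y AND NOT W
De Morgan's: NOT(OR of terms) = AND of negations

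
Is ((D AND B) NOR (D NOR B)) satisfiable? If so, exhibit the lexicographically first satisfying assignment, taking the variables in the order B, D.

B=0, D=1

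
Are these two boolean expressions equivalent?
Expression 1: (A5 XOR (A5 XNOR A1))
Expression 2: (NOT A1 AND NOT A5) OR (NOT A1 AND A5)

Yes, they are equivalent — the two output columns agree on all 4 assignments:
A1 | A5 | Expression 1 | Expression 2
-------------------------------------
0 | 0 | 1 | 1
0 | 1 | 1 | 1
1 | 0 | 0 | 0
1 | 1 | 0 | 0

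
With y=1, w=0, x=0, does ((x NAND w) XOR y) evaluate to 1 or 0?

Substituting: ((0 NAND 0) XOR 1)
= 0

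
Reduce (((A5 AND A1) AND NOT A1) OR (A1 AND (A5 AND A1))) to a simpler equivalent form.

By distribution ((E AND v) OR (E AND NOT v) = E):
= (A5 AND A1)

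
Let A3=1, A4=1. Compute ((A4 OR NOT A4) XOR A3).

Substituting: ((1 OR NOT 1) XOR 1)
= 0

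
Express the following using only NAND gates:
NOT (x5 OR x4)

(((x5 NAND x5) NAND (x4 NAND x4)) NAND ((x5 NAND x5) NAND (x4 NAND x4)))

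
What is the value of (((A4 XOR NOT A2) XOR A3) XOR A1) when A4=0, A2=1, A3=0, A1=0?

Substituting: (((0 XOR NOT 1) XOR 0) XOR 0)
= 0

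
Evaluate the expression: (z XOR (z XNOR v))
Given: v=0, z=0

Substituting: (0 XOR (0 XNOR 0))
= 1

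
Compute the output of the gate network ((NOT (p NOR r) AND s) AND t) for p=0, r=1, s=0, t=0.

Substituting: ((NOT (0 NOR 1) AND 0) AND 0)
= 0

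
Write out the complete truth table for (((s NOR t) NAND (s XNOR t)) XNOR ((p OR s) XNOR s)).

t | p | s | Output
------------------
0 | 0 | 0 | 0
0 | 0 | 1 | 1
0 | 1 | 0 | 1
0 | 1 | 1 | 1
1 | 0 | 0 | 1
1 | 0 | 1 | 1
1 | 1 | 0 | 0
1 | 1 | 1 | 1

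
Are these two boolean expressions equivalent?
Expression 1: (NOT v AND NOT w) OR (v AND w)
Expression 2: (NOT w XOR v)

Yes, they are equivalent — the two output columns agree on all 4 assignments:
v | w | Expression 1 | Expression 2
-----------------------------------
0 | 0 | 1 | 1
0 | 1 | 0 | 0
1 | 0 | 0 | 0
1 | 1 | 1 | 1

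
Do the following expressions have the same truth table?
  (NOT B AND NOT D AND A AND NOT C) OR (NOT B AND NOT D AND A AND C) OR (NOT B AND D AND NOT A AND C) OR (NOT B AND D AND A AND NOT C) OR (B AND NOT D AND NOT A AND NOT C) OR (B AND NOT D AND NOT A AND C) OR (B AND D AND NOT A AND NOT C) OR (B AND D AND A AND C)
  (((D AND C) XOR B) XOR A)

Yes, they are equivalent — the two output columns agree on all 16 assignments:
B | D | A | C | Expression 1 | Expression 2
-------------------------------------------
0 | 0 | 0 | 0 | 0 | 0
0 | 0 | 0 | 1 | 0 | 0
0 | 0 | 1 | 0 | 1 | 1
0 | 0 | 1 | 1 | 1 | 1
0 | 1 | 0 | 0 | 0 | 0
0 | 1 | 0 | 1 | 1 | 1
0 | 1 | 1 | 0 | 1 | 1
0 | 1 | 1 | 1 | 0 | 0
1 | 0 | 0 | 0 | 1 | 1
1 | 0 | 0 | 1 | 1 | 1
1 | 0 | 1 | 0 | 0 | 0
1 | 0 | 1 | 1 | 0 | 0
1 | 1 | 0 | 0 | 1 | 1
1 | 1 | 0 | 1 | 0 | 0
1 | 1 | 1 | 0 | 0 | 0
1 | 1 | 1 | 1 | 1 | 1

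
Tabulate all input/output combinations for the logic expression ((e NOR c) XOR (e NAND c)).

e | c | Output
--------------
0 | 0 | 0
0 | 1 | 1
1 | 0 | 1
1 | 1 | 0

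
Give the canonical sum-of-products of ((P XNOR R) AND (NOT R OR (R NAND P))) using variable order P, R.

Σm(0) = (NOT P AND NOT R)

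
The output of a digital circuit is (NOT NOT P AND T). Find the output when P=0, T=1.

Substituting: (NOT NOT 0 AND 1)
= 0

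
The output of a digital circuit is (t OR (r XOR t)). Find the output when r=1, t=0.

Substituting: (0 OR (1 XOR 0))
= 1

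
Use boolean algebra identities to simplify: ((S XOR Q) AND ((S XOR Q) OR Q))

By absorption (E AND (E OR v) = E):
= (S XOR Q)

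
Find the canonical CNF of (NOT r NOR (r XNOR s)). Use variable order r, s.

(r OR s) AND (r OR NOT s) AND (NOT r OR NOT s)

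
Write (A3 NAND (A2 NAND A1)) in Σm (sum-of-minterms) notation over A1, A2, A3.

Σm(0, 2, 4, 6, 7) = (NOT A1 AND NOT A2 AND NOT A3) OR (NOT A1 AND A2 AND NOT A3) OR (A1 AND NOT A2 AND NOT A3) OR (A1 AND A2 AND NOT A3) OR (A1 AND A2 AND A3)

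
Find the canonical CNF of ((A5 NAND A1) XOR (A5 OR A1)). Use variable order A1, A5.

(A1 OR NOT A5) AND (NOT A1 OR A5)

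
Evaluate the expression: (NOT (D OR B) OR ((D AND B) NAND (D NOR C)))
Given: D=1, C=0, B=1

Substituting: (NOT (1 OR 1) OR ((1 AND 1) NAND (1 NOR 0)))
= 1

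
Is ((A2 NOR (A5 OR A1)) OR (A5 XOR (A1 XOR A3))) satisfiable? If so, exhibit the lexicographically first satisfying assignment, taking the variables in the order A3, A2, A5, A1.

A3=0, A2=0, A5=0, A1=0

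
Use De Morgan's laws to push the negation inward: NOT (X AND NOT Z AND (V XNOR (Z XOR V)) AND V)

NOT X OR Z OR NOT (V XNOR (Z XOR V)) OR NOT V
De Morgan's: NOT(AND of terms) = OR of negations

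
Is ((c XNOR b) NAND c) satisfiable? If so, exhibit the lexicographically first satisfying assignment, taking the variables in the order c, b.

c=0, b=0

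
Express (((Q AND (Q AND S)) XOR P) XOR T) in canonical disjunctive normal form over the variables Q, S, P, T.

(NOT Q AND NOT S AND NOT P AND T) OR (NOT Q AND NOT S AND P AND NOT T) OR (NOT Q AND S AND NOT P AND T) OR (NOT Q AND S AND P AND NOT T) OR (Q AND NOT S AND NOT P AND T) OR (Q AND NOT S AND P AND NOT T) OR (Q AND S AND NOT P AND NOT T) OR (Q AND S AND P AND T)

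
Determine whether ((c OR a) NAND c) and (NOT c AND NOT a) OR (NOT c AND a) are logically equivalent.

Yes, they are equivalent — the two output columns agree on all 4 assignments:
c | a | Expression 1 | Expression 2
-----------------------------------
0 | 0 | 1 | 1
0 | 1 | 1 | 1
1 | 0 | 0 | 0
1 | 1 | 0 | 0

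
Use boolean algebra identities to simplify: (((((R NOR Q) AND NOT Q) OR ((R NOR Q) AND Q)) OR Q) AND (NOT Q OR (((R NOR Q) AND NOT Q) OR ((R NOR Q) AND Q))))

By distribution ((E OR v) AND (E OR NOT v) = E) then distribution ((E AND v) OR (E AND NOT v) = E):
= (R NOR Q)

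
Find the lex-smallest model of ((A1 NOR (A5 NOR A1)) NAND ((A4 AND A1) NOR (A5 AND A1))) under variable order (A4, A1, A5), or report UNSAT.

A4=0, A1=0, A5=0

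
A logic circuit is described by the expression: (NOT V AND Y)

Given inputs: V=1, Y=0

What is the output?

Substituting: (NOT 1 AND 0)
= 0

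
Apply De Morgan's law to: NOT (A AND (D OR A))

NOT A OR NOT (D OR A)
De Morgan's: NOT(AND of terms) = OR of negations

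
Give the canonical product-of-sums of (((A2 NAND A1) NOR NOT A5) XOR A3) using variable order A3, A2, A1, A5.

ΠM(0, 1, 2, 3, 4, 5, 6, 15) = (A3 OR A2 OR A1 OR A5) AND (A3 OR A2 OR A1 OR NOT A5) AND (A3 OR A2 OR NOT A1 OR A5) AND (A3 OR A2 OR NOT A1 OR NOT A5) AND (A3 OR NOT A2 OR A1 OR A5) AND (A3 OR NOT A2 OR A1 OR NOT A5) AND (A3 OR NOT A2 OR NOT A1 OR A5) AND (NOT A3 OR NOT A2 OR NOT A1 OR NOT A5)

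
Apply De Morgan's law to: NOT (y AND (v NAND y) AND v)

NOT y OR NOT (v NAND y) OR NOT v
De Morgan's: NOT(AND of terms) = OR of negations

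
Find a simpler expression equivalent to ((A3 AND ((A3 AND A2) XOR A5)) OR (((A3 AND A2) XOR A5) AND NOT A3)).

By distribution ((E AND v) OR (E AND NOT v) = E):
= ((A3 AND A2) XOR A5)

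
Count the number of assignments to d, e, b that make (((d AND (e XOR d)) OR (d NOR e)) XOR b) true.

Satisfying assignments: (0,0,0), (0,1,1), (1,0,0), (1,1,1)
Count: 4 out of 8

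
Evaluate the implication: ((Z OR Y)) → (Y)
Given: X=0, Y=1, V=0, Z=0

Antecedent ((Z OR Y)) = 1; consequent (Y) = 1.
1 → 1 = 1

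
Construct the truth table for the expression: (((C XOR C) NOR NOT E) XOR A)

A | E | C | Output
------------------
0 | 0 | 0 | 0
0 | 0 | 1 | 0
0 | 1 | 0 | 1
0 | 1 | 1 | 1
1 | 0 | 0 | 1
1 | 0 | 1 | 1
1 | 1 | 0 | 0
1 | 1 | 1 | 0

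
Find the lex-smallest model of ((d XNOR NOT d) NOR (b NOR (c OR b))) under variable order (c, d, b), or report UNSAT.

c=0, d=0, b=1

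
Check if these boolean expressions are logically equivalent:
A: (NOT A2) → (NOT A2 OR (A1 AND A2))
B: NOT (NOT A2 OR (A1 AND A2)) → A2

Yes, Contrapositive is always equivalent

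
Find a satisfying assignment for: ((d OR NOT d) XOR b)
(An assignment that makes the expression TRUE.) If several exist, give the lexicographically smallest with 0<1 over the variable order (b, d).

b=0, d=0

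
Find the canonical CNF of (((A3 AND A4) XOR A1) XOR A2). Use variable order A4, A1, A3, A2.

(A4 OR A1 OR A3 OR A2) AND (A4 OR A1 OR NOT A3 OR A2) AND (A4 OR NOT A1 OR A3 OR NOT A2) AND (A4 OR NOT A1 OR NOT A3 OR NOT A2) AND (NOT A4 OR A1 OR A3 OR A2) AND (NOT A4 OR A1 OR NOT A3 OR NOT A2) AND (NOT A4 OR NOT A1 OR A3 OR NOT A2) AND (NOT A4 OR NOT A1 OR NOT A3 OR A2)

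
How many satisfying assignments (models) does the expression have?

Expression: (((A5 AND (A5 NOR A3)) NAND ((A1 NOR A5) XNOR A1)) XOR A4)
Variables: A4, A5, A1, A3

Satisfying assignments: (0,0,0,0), (0,0,0,1), (0,0,1,0), (0,0,1,1), (0,1,0,0), (0,1,0,1), (0,1,1,0), (0,1,1,1)
Count: 8 out of 16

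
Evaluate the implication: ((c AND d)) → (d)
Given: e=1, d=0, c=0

Antecedent ((c AND d)) = 0; consequent (d) = 0.
0 → 0 = 1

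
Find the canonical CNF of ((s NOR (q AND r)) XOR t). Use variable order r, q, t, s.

(r OR q OR t OR NOT s) AND (r OR q OR NOT t OR s) AND (r OR NOT q OR t OR NOT s) AND (r OR NOT q OR NOT t OR s) AND (NOT r OR q OR t OR NOT s) AND (NOT r OR q OR NOT t OR s) AND (NOT r OR NOT q OR t OR s) AND (NOT r OR NOT q OR t OR NOT s)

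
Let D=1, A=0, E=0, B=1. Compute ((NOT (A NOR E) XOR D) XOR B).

Substituting: ((NOT (0 NOR 0) XOR 1) XOR 1)
= 0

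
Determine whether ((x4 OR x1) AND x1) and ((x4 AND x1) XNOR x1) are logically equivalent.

No. Counterexample: with x4=0, x1=0, Expression 1 = 0 but Expression 2 = 1.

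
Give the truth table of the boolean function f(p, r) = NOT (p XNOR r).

p | r | Output
--------------
0 | 0 | 0
0 | 1 | 1
1 | 0 | 1
1 | 1 | 0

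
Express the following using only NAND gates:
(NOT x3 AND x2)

(((x3 NAND x3) NAND x2) NAND ((x3 NAND x3) NAND x2))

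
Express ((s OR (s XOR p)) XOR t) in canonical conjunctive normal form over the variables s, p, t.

(s OR p OR t) AND (s OR NOT p OR NOT t) AND (NOT s OR p OR NOT t) AND (NOT s OR NOT p OR NOT t)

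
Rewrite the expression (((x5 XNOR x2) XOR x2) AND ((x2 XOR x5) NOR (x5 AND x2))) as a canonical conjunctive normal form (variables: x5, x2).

(x5 OR NOT x2) AND (NOT x5 OR x2) AND (NOT x5 OR NOT x2)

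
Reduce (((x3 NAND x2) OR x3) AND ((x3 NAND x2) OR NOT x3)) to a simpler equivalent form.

By distribution ((E OR v) AND (E OR NOT v) = E):
= (x3 NAND x2)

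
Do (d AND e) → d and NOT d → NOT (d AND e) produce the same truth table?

Yes, Contrapositive is always equivalent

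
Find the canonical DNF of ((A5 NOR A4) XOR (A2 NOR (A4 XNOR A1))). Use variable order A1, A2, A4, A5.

(NOT A1 AND NOT A2 AND NOT A4 AND NOT A5) OR (NOT A1 AND NOT A2 AND A4 AND NOT A5) OR (NOT A1 AND NOT A2 AND A4 AND A5) OR (NOT A1 AND A2 AND NOT A4 AND NOT A5) OR (A1 AND NOT A2 AND NOT A4 AND A5) OR (A1 AND A2 AND NOT A4 AND NOT A5)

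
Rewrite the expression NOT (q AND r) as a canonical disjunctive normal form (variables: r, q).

(NOT r AND NOT q) OR (NOT r AND q) OR (r AND NOT q)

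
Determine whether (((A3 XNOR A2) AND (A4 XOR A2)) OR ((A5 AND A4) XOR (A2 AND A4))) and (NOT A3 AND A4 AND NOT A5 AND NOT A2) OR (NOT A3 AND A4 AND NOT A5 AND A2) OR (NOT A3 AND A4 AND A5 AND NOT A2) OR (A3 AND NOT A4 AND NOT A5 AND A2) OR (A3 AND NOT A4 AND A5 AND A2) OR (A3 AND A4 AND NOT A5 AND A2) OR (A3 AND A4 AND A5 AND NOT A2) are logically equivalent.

Yes, they are equivalent — the two output columns agree on all 16 assignments:
A3 | A4 | A5 | A2 | Expression 1 | Expression 2
-----------------------------------------------
0 | 0 | 0 | 0 | 0 | 0
0 | 0 | 0 | 1 | 0 | 0
0 | 0 | 1 | 0 | 0 | 0
0 | 0 | 1 | 1 | 0 | 0
0 | 1 | 0 | 0 | 1 | 1
0 | 1 | 0 | 1 | 1 | 1
0 | 1 | 1 | 0 | 1 | 1
0 | 1 | 1 | 1 | 0 | 0
1 | 0 | 0 | 0 | 0 | 0
1 | 0 | 0 | 1 | 1 | 1
1 | 0 | 1 | 0 | 0 | 0
1 | 0 | 1 | 1 | 1 | 1
1 | 1 | 0 | 0 | 0 | 0
1 | 1 | 0 | 1 | 1 | 1
1 | 1 | 1 | 0 | 1 | 1
1 | 1 | 1 | 1 | 0 | 0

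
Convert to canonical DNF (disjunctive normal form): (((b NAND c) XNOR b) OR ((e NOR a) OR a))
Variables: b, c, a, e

(NOT b AND NOT c AND NOT a AND NOT e) OR (NOT b AND NOT c AND a AND NOT e) OR (NOT b AND NOT c AND a AND e) OR (NOT b AND c AND NOT a AND NOT e) OR (NOT b AND c AND a AND NOT e) OR (NOT b AND c AND a AND e) OR (b AND NOT c AND NOT a AND NOT e) OR (b AND NOT c AND NOT a AND e) OR (b AND NOT c AND a AND NOT e) OR (b AND NOT c AND a AND e) OR (b AND c AND NOT a AND NOT e) OR (b AND c AND a AND NOT e) OR (b AND c AND a AND e)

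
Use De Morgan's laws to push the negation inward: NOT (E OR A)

NOT E AND NOT A
De Morgan's: NOT(OR of terms) = AND of negations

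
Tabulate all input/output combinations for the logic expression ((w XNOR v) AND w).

w | v | Output
--------------
0 | 0 | 0
0 | 1 | 0
1 | 0 | 0
1 | 1 | 1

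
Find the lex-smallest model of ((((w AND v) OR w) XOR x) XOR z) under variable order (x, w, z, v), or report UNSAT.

x=0, w=0, z=1, v=0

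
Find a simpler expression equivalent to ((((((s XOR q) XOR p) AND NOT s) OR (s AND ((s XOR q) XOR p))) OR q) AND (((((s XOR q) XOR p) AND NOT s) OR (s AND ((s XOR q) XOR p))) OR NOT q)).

By distribution ((E OR v) AND (E OR NOT v) = E) then distribution ((E AND v) OR (E AND NOT v) = E):
= ((s XOR q) XOR p)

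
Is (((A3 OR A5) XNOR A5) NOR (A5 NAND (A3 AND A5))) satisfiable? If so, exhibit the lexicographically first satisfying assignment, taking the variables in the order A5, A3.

UNSATISFIABLE - no assignment makes this expression true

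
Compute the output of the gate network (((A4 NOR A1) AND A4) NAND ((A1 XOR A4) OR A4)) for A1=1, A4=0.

Substituting: (((0 NOR 1) AND 0) NAND ((1 XOR 0) OR 0))
= 1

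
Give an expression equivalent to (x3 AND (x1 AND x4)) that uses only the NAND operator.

((x3 NAND ((x1 NAND x4) NAND (x1 NAND x4))) NAND (x3 NAND ((x1 NAND x4) NAND (x1 NAND x4))))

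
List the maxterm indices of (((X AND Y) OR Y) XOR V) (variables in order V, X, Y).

ΠM(0, 2, 5, 7) = (V OR X OR Y) AND (V OR NOT X OR Y) AND (NOT V OR X OR NOT Y) AND (NOT V OR NOT X OR NOT Y)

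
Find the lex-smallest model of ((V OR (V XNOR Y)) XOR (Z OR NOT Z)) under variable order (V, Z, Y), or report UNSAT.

V=0, Z=0, Y=1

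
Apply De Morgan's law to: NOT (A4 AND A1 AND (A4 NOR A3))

NOT A4 OR NOT A1 OR NOT (A4 NOR A3)
De Morgan's: NOT(AND of terms) = OR of negations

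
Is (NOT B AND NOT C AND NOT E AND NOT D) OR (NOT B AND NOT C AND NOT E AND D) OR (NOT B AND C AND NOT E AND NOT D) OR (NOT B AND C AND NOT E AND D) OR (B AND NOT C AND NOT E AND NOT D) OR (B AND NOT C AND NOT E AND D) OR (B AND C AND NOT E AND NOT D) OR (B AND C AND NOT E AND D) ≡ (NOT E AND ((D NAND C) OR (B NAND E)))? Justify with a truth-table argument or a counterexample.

Yes, they are equivalent — the two output columns agree on all 16 assignments:
B | C | E | D | Expression 1 | Expression 2
-------------------------------------------
0 | 0 | 0 | 0 | 1 | 1
0 | 0 | 0 | 1 | 1 | 1
0 | 0 | 1 | 0 | 0 | 0
0 | 0 | 1 | 1 | 0 | 0
0 | 1 | 0 | 0 | 1 | 1
0 | 1 | 0 | 1 | 1 | 1
0 | 1 | 1 | 0 | 0 | 0
0 | 1 | 1 | 1 | 0 | 0
1 | 0 | 0 | 0 | 1 | 1
1 | 0 | 0 | 1 | 1 | 1
1 | 0 | 1 | 0 | 0 | 0
1 | 0 | 1 | 1 | 0 | 0
1 | 1 | 0 | 0 | 1 | 1
1 | 1 | 0 | 1 | 1 | 1
1 | 1 | 1 | 0 | 0 | 0
1 | 1 | 1 | 1 | 0 | 0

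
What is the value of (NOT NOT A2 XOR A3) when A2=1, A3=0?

Substituting: (NOT NOT 1 XOR 0)
= 1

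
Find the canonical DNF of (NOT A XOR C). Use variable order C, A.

(NOT C AND NOT A) OR (C AND A)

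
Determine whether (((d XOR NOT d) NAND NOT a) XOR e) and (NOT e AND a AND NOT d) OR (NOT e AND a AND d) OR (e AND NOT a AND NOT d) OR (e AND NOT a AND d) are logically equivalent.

Yes, they are equivalent — the two output columns agree on all 8 assignments:
e | a | d | Expression 1 | Expression 2
---------------------------------------
0 | 0 | 0 | 0 | 0
0 | 0 | 1 | 0 | 0
0 | 1 | 0 | 1 | 1
0 | 1 | 1 | 1 | 1
1 | 0 | 0 | 1 | 1
1 | 0 | 1 | 1 | 1
1 | 1 | 0 | 0 | 0
1 | 1 | 1 | 0 | 0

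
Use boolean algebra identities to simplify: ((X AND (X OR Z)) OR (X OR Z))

By absorption (E OR (E AND v) = E):
= (X OR Z)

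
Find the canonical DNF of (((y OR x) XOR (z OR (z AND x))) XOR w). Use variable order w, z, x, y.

(NOT w AND NOT z AND NOT x AND y) OR (NOT w AND NOT z AND x AND NOT y) OR (NOT w AND NOT z AND x AND y) OR (NOT w AND z AND NOT x AND NOT y) OR (w AND NOT z AND NOT x AND NOT y) OR (w AND z AND NOT x AND y) OR (w AND z AND x AND NOT y) OR (w AND z AND x AND y)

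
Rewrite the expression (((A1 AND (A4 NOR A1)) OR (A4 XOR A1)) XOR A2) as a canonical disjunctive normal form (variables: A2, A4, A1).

(NOT A2 AND NOT A4 AND A1) OR (NOT A2 AND A4 AND NOT A1) OR (A2 AND NOT A4 AND NOT A1) OR (A2 AND A4 AND A1)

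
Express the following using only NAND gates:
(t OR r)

((t NAND t) NAND (r NAND r))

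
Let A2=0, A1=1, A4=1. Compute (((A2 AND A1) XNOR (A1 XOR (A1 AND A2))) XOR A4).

Substituting: (((0 AND 1) XNOR (1 XOR (1 AND 0))) XOR 1)
= 1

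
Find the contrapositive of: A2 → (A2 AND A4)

Contrapositive: NOT (A2 AND A4) → NOT A2
Note: A statement and its contrapositive are logically equivalent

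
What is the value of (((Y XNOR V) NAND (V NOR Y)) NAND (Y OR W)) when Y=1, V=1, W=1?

Substituting: (((1 XNOR 1) NAND (1 NOR 1)) NAND (1 OR 1))
= 0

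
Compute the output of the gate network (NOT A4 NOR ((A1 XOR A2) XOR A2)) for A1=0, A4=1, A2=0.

Substituting: (NOT 1 NOR ((0 XOR 0) XOR 0))
= 1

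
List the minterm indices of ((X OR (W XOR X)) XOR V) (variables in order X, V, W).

Σm(1, 2, 4, 5) = (NOT X AND NOT V AND W) OR (NOT X AND V AND NOT W) OR (X AND NOT V AND NOT W) OR (X AND NOT V AND W)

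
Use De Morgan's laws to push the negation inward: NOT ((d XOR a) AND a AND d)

NOT (d XOR a) OR NOT a OR NOT d
De Morgan's: NOT(AND of terms) = OR of negations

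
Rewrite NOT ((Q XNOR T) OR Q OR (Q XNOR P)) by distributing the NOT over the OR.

NOT (Q XNOR T) AND NOT Q AND NOT (Q XNOR P)
De Morgan's: NOT(OR of terms) = AND of negations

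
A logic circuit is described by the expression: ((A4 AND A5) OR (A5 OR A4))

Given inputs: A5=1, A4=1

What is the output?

Substituting: ((1 AND 1) OR (1 OR 1))
= 1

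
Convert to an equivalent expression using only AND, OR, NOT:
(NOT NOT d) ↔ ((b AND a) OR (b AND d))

((NOT NOT d) AND ((b AND a) OR (b AND d))) OR (NOT d AND NOT ((b AND a) OR (b AND d)))
(Biconditional = both true or both false)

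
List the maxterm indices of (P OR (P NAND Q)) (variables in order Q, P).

ΠM() = TRUE (no maxterms)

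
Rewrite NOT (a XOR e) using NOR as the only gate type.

(((((a NOR e) NOR (a NOR e)) NOR ((a NOR e) NOR (a NOR e))) NOR ((((a NOR a) NOR (e NOR e)) NOR ((a NOR a) NOR (e NOR e))) NOR (((a NOR a) NOR (e NOR e)) NOR ((a NOR a) NOR (e NOR e))))) NOR ((((a NOR e) NOR (a NOR e)) NOR ((a NOR e) NOR (a NOR e))) NOR ((((a NOR a) NOR (e NOR e)) NOR ((a NOR a) NOR (e NOR e))) NOR (((a NOR a) NOR (e NOR e)) NOR ((a NOR a) NOR (e NOR e))))))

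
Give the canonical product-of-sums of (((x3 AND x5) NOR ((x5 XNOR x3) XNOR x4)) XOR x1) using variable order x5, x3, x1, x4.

ΠM(1, 2, 4, 7, 8, 11, 12, 13) = (x5 OR x3 OR x1 OR NOT x4) AND (x5 OR x3 OR NOT x1 OR x4) AND (x5 OR NOT x3 OR x1 OR x4) AND (x5 OR NOT x3 OR NOT x1 OR NOT x4) AND (NOT x5 OR x3 OR x1 OR x4) AND (NOT x5 OR x3 OR NOT x1 OR NOT x4) AND (NOT x5 OR NOT x3 OR x1 OR x4) AND (NOT x5 OR NOT x3 OR x1 OR NOT x4)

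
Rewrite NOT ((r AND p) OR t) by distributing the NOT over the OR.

NOT (r AND p) AND NOT t
De Morgan's: NOT(OR of terms) = AND of negations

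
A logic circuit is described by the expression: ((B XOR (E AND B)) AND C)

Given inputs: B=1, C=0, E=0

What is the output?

Substituting: ((1 XOR (0 AND 1)) AND 0)
= 0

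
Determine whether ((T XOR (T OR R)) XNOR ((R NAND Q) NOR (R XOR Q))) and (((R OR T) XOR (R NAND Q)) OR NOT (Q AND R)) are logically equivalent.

No. Counterexample: with Q=0, R=1, T=0, Expression 1 = 0 but Expression 2 = 1.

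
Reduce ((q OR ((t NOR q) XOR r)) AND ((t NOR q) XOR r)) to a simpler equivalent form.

By absorption (E AND (E OR v) = E):
= ((t NOR q) XOR r)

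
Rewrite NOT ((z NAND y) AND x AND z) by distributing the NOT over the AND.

NOT (z NAND y) OR NOT x OR NOT z
De Morgan's: NOT(AND of terms) = OR of negations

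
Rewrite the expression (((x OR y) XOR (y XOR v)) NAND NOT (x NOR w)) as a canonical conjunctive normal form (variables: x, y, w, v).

(x OR y OR NOT w OR NOT v) AND (x OR NOT y OR NOT w OR NOT v) AND (NOT x OR y OR w OR v) AND (NOT x OR y OR NOT w OR v) AND (NOT x OR NOT y OR w OR NOT v) AND (NOT x OR NOT y OR NOT w OR NOT v)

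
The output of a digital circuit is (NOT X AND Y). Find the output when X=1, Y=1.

Substituting: (NOT 1 AND 1)
= 0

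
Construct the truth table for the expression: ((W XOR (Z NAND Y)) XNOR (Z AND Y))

W | Z | Y | Output
------------------
0 | 0 | 0 | 0
0 | 0 | 1 | 0
0 | 1 | 0 | 0
0 | 1 | 1 | 0
1 | 0 | 0 | 1
1 | 0 | 1 | 1
1 | 1 | 0 | 1
1 | 1 | 1 | 1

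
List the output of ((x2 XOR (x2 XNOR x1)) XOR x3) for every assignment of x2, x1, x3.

x2 | x1 | x3 | Output
---------------------
0 | 0 | 0 | 1
0 | 0 | 1 | 0
0 | 1 | 0 | 0
0 | 1 | 1 | 1
1 | 0 | 0 | 1
1 | 0 | 1 | 0
1 | 1 | 0 | 0
1 | 1 | 1 | 1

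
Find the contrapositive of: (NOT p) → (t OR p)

Contrapositive: NOT (t OR p) → p
Note: A statement and its contrapositive are logically equivalent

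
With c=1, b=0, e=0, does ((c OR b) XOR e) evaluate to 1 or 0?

Substituting: ((1 OR 0) XOR 0)
= 1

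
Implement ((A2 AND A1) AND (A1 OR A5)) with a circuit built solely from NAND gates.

((((A2 NAND A1) NAND (A2 NAND A1)) NAND ((A1 NAND A1) NAND (A5 NAND A5))) NAND (((A2 NAND A1) NAND (A2 NAND A1)) NAND ((A1 NAND A1) NAND (A5 NAND A5))))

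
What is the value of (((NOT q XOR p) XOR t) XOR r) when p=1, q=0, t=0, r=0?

Substituting: (((NOT 0 XOR 1) XOR 0) XOR 0)
= 0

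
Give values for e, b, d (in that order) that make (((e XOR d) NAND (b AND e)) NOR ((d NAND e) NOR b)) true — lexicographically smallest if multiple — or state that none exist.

e=1, b=1, d=0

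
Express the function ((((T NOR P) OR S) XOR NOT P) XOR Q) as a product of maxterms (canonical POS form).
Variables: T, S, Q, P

ΠM(0, 1, 4, 7, 9, 10, 12, 15) = (T OR S OR Q OR P) AND (T OR S OR Q OR NOT P) AND (T OR NOT S OR Q OR P) AND (T OR NOT S OR NOT Q OR NOT P) AND (NOT T OR S OR Q OR NOT P) AND (NOT T OR S OR NOT Q OR P) AND (NOT T OR NOT S OR Q OR P) AND (NOT T OR NOT S OR NOT Q OR NOT P)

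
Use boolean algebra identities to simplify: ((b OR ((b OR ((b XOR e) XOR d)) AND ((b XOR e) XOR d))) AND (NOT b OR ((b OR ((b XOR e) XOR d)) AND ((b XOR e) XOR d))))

By distribution ((E OR v) AND (E OR NOT v) = E) then absorption (E AND (E OR v) = E):
= ((b XOR e) XOR d)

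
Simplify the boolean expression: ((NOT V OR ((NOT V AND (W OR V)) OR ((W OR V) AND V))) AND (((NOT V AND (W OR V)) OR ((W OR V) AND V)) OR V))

By distribution ((E OR v) AND (E OR NOT v) = E) then distribution ((E AND v) OR (E AND NOT v) = E):
= (W OR V)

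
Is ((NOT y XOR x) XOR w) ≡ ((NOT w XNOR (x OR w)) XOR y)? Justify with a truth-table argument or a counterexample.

No. Counterexample: with y=0, x=0, w=0, Expression 1 = 1 but Expression 2 = 0.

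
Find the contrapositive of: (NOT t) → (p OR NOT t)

Contrapositive: NOT (p OR NOT t) → t
Note: A statement and its contrapositive are logically equivalent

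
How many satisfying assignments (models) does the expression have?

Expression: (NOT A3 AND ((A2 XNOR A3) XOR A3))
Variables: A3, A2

Satisfying assignments: (0,0)
Count: 1 out of 4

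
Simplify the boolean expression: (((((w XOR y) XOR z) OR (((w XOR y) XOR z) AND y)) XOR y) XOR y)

By XOR self-cancellation ((E XOR v) XOR v = E) then absorption (E OR (E AND v) = E):
= ((w XOR y) XOR z)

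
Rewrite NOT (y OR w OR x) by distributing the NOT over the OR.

NOT y AND NOT w AND NOT x
De Morgan's: NOT(OR of terms) = AND of negations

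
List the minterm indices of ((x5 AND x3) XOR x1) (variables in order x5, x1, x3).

Σm(2, 3, 5, 6) = (NOT x5 AND x1 AND NOT x3) OR (NOT x5 AND x1 AND x3) OR (x5 AND NOT x1 AND x3) OR (x5 AND x1 AND NOT x3)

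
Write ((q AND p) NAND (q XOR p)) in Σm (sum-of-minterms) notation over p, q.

Σm(0, 1, 2, 3) = (NOT p AND NOT q) OR (NOT p AND q) OR (p AND NOT q) OR (p AND q)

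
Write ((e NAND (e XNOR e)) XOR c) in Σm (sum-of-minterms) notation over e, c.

Σm(0, 3) = (NOT e AND NOT c) OR (e AND c)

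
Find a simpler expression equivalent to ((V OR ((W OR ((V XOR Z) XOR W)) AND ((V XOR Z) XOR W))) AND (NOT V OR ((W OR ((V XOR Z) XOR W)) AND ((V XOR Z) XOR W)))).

By distribution ((E OR v) AND (E OR NOT v) = E) then absorption (E AND (E OR v) = E):
= ((V XOR Z) XOR W)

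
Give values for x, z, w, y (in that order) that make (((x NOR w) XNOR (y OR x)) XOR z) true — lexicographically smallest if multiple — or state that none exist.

x=0, z=0, w=0, y=1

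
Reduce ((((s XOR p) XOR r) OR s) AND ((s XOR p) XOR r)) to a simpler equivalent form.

By absorption (E AND (E OR v) = E):
= ((s XOR p) XOR r)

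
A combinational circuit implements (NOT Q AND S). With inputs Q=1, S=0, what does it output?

Substituting: (NOT 1 AND 0)
= 0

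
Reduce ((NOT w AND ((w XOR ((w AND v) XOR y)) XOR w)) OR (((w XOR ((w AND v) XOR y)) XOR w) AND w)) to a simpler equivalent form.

By distribution ((E AND v) OR (E AND NOT v) = E) then XOR self-cancellation ((E XOR v) XOR v = E):
= ((w AND v) XOR y)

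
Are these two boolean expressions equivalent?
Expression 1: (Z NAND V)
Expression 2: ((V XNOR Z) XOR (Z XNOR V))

No. Counterexample: with Z=0, V=0, Expression 1 = 1 but Expression 2 = 0.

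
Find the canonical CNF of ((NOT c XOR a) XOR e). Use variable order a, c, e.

(a OR c OR NOT e) AND (a OR NOT c OR e) AND (NOT a OR c OR e) AND (NOT a OR NOT c OR NOT e)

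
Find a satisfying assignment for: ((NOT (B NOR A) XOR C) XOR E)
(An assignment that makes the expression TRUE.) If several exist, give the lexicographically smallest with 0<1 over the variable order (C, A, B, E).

C=0, A=0, B=0, E=1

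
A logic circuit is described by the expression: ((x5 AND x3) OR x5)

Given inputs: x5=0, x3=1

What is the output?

Substituting: ((0 AND 1) OR 0)
= 0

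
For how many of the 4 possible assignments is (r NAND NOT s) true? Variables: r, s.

Satisfying assignments: (0,0), (0,1), (1,1)
Count: 3 out of 4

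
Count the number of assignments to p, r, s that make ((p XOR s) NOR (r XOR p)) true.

Satisfying assignments: (0,0,0), (1,1,1)
Count: 2 out of 8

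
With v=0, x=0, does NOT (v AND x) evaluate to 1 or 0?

Substituting: NOT (0 AND 0)
= 1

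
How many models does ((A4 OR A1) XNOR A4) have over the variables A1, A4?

Satisfying assignments: (0,0), (0,1), (1,1)
Count: 3 out of 4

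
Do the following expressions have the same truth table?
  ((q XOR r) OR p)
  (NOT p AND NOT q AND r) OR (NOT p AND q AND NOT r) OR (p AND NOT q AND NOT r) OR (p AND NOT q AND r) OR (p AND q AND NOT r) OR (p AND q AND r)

Yes, they are equivalent — the two output columns agree on all 8 assignments:
p | q | r | Expression 1 | Expression 2
---------------------------------------
0 | 0 | 0 | 0 | 0
0 | 0 | 1 | 1 | 1
0 | 1 | 0 | 1 | 1
0 | 1 | 1 | 0 | 0
1 | 0 | 0 | 1 | 1
1 | 0 | 1 | 1 | 1
1 | 1 | 0 | 1 | 1
1 | 1 | 1 | 1 | 1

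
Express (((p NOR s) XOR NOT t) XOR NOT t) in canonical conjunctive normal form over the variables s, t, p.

(s OR t OR NOT p) AND (s OR NOT t OR NOT p) AND (NOT s OR t OR p) AND (NOT s OR t OR NOT p) AND (NOT s OR NOT t OR p) AND (NOT s OR NOT t OR NOT p)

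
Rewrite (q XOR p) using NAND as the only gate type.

((q NAND (q NAND p)) NAND (p NAND (q NAND p)))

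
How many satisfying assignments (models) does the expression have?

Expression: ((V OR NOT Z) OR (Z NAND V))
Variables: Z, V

Satisfying assignments: (0,0), (0,1), (1,0), (1,1)
Count: 4 out of 4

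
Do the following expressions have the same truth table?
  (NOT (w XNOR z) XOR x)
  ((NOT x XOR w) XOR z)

No. Counterexample: with x=0, w=0, z=0, Expression 1 = 0 but Expression 2 = 1.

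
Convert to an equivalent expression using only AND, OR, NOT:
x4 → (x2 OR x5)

NOT x4 OR (x2 OR x5)
(Implication elimination: A → B = NOT A OR B)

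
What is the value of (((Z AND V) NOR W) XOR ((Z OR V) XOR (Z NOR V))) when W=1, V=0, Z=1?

Substituting: (((1 AND 0) NOR 1) XOR ((1 OR 0) XOR (1 NOR 0)))
= 1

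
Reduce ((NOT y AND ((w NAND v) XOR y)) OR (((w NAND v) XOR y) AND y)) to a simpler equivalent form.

By distribution ((E AND v) OR (E AND NOT v) = E):
= ((w NAND v) XOR y)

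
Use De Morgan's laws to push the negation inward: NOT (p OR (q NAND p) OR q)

NOT p AND NOT (q NAND p) AND NOT q
De Morgan's: NOT(OR of terms) = AND of negations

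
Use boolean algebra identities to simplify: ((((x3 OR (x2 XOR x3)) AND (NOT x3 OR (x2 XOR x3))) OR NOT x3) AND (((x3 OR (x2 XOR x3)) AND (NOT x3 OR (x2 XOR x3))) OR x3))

By distribution ((E OR v) AND (E OR NOT v) = E) then distribution ((E OR v) AND (E OR NOT v) = E):
= (x2 XOR x3)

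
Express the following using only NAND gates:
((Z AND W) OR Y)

((((Z NAND W) NAND (Z NAND W)) NAND ((Z NAND W) NAND (Z NAND W))) NAND (Y NAND Y))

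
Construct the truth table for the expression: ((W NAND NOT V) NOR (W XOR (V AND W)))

V | W | Output
--------------
0 | 0 | 0
0 | 1 | 0
1 | 0 | 0
1 | 1 | 0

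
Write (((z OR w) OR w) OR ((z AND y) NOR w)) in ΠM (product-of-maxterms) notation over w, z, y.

ΠM() = TRUE (no maxterms)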